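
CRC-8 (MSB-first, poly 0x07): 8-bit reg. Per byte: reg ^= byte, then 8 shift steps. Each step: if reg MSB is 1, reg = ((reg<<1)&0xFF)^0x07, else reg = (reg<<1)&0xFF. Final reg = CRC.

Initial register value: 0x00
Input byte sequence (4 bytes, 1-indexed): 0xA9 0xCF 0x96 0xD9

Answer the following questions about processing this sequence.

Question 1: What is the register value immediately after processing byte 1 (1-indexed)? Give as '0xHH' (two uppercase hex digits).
After byte 1 (0xA9): reg=0x56

Answer: 0x56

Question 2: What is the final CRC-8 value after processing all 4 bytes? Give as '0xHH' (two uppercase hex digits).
After byte 1 (0xA9): reg=0x56
After byte 2 (0xCF): reg=0xC6
After byte 3 (0x96): reg=0xB7
After byte 4 (0xD9): reg=0x0D

Answer: 0x0D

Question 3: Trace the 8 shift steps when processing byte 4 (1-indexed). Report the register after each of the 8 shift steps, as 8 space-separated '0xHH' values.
After byte 1 (0xA9): reg=0x56
After byte 2 (0xCF): reg=0xC6
After byte 3 (0x96): reg=0xB7
Register before byte 4: 0xB7
After XOR with byte 0xD9: 0x6E

Answer: 0xDC 0xBF 0x79 0xF2 0xE3 0xC1 0x85 0x0D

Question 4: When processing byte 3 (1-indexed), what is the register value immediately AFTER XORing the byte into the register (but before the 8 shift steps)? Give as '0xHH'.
Register before byte 3: 0xC6
Byte 3: 0x96
0xC6 XOR 0x96 = 0x50

Answer: 0x50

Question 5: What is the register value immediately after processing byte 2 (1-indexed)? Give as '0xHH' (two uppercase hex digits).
Answer: 0xC6

Derivation:
After byte 1 (0xA9): reg=0x56
After byte 2 (0xCF): reg=0xC6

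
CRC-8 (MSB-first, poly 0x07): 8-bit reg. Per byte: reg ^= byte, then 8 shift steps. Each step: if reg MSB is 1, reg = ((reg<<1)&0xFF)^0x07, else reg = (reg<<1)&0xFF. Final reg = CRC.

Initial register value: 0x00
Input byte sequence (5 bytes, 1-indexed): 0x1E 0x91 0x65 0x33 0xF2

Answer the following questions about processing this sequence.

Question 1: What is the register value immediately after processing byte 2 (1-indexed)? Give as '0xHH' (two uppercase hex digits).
After byte 1 (0x1E): reg=0x5A
After byte 2 (0x91): reg=0x7F

Answer: 0x7F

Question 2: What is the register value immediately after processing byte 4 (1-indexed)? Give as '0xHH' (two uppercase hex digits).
Answer: 0x4C

Derivation:
After byte 1 (0x1E): reg=0x5A
After byte 2 (0x91): reg=0x7F
After byte 3 (0x65): reg=0x46
After byte 4 (0x33): reg=0x4C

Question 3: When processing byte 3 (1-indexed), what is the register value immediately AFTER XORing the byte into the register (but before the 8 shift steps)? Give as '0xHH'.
Register before byte 3: 0x7F
Byte 3: 0x65
0x7F XOR 0x65 = 0x1A

Answer: 0x1A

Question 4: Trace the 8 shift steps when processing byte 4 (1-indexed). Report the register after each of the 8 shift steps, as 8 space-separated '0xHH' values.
After byte 1 (0x1E): reg=0x5A
After byte 2 (0x91): reg=0x7F
After byte 3 (0x65): reg=0x46
Register before byte 4: 0x46
After XOR with byte 0x33: 0x75

Answer: 0xEA 0xD3 0xA1 0x45 0x8A 0x13 0x26 0x4C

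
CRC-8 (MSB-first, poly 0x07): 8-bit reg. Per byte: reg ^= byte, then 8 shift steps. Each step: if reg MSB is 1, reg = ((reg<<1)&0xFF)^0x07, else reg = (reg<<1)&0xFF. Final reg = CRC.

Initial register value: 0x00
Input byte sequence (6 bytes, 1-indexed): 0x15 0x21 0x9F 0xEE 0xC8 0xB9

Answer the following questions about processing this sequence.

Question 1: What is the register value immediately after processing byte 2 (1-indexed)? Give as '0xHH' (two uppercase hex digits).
After byte 1 (0x15): reg=0x6B
After byte 2 (0x21): reg=0xF1

Answer: 0xF1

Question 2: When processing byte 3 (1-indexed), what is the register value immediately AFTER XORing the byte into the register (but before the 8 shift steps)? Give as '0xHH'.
Answer: 0x6E

Derivation:
Register before byte 3: 0xF1
Byte 3: 0x9F
0xF1 XOR 0x9F = 0x6E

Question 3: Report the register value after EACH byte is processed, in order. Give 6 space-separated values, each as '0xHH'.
0x6B 0xF1 0x0D 0xA7 0x0A 0x10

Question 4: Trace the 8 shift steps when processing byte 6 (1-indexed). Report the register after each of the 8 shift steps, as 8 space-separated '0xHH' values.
Answer: 0x61 0xC2 0x83 0x01 0x02 0x04 0x08 0x10

Derivation:
After byte 1 (0x15): reg=0x6B
After byte 2 (0x21): reg=0xF1
After byte 3 (0x9F): reg=0x0D
After byte 4 (0xEE): reg=0xA7
After byte 5 (0xC8): reg=0x0A
Register before byte 6: 0x0A
After XOR with byte 0xB9: 0xB3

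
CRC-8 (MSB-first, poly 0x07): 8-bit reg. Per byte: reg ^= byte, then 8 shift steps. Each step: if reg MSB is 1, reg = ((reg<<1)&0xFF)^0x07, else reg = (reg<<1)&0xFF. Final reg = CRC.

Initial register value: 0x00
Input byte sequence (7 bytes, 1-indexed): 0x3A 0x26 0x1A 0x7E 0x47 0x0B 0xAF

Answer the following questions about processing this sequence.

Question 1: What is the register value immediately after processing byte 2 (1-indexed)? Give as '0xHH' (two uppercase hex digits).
Answer: 0x89

Derivation:
After byte 1 (0x3A): reg=0xA6
After byte 2 (0x26): reg=0x89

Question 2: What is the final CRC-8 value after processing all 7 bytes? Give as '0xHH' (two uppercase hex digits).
After byte 1 (0x3A): reg=0xA6
After byte 2 (0x26): reg=0x89
After byte 3 (0x1A): reg=0xF0
After byte 4 (0x7E): reg=0xA3
After byte 5 (0x47): reg=0xB2
After byte 6 (0x0B): reg=0x26
After byte 7 (0xAF): reg=0xB6

Answer: 0xB6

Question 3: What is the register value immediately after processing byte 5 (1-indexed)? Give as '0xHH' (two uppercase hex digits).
Answer: 0xB2

Derivation:
After byte 1 (0x3A): reg=0xA6
After byte 2 (0x26): reg=0x89
After byte 3 (0x1A): reg=0xF0
After byte 4 (0x7E): reg=0xA3
After byte 5 (0x47): reg=0xB2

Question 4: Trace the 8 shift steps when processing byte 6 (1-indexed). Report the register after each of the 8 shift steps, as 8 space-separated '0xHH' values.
Answer: 0x75 0xEA 0xD3 0xA1 0x45 0x8A 0x13 0x26

Derivation:
After byte 1 (0x3A): reg=0xA6
After byte 2 (0x26): reg=0x89
After byte 3 (0x1A): reg=0xF0
After byte 4 (0x7E): reg=0xA3
After byte 5 (0x47): reg=0xB2
Register before byte 6: 0xB2
After XOR with byte 0x0B: 0xB9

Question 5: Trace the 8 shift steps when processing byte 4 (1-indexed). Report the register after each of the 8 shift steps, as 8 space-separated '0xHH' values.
Answer: 0x1B 0x36 0x6C 0xD8 0xB7 0x69 0xD2 0xA3

Derivation:
After byte 1 (0x3A): reg=0xA6
After byte 2 (0x26): reg=0x89
After byte 3 (0x1A): reg=0xF0
Register before byte 4: 0xF0
After XOR with byte 0x7E: 0x8E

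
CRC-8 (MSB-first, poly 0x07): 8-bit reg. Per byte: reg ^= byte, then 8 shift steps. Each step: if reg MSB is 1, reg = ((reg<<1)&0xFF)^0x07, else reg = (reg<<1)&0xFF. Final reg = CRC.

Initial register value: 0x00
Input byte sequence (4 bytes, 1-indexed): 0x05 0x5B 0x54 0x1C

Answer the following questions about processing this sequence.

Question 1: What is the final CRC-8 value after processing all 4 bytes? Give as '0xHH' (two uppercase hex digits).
Answer: 0x8A

Derivation:
After byte 1 (0x05): reg=0x1B
After byte 2 (0x5B): reg=0xC7
After byte 3 (0x54): reg=0xF0
After byte 4 (0x1C): reg=0x8A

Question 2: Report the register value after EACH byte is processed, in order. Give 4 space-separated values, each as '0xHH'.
0x1B 0xC7 0xF0 0x8A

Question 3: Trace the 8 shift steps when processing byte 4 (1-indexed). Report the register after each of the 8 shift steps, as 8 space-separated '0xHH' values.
After byte 1 (0x05): reg=0x1B
After byte 2 (0x5B): reg=0xC7
After byte 3 (0x54): reg=0xF0
Register before byte 4: 0xF0
After XOR with byte 0x1C: 0xEC

Answer: 0xDF 0xB9 0x75 0xEA 0xD3 0xA1 0x45 0x8A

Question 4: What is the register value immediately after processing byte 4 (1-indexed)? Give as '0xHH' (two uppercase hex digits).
After byte 1 (0x05): reg=0x1B
After byte 2 (0x5B): reg=0xC7
After byte 3 (0x54): reg=0xF0
After byte 4 (0x1C): reg=0x8A

Answer: 0x8A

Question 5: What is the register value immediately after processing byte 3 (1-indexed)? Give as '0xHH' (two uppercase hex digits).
After byte 1 (0x05): reg=0x1B
After byte 2 (0x5B): reg=0xC7
After byte 3 (0x54): reg=0xF0

Answer: 0xF0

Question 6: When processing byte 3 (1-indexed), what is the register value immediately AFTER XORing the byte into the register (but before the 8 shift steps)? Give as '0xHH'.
Answer: 0x93

Derivation:
Register before byte 3: 0xC7
Byte 3: 0x54
0xC7 XOR 0x54 = 0x93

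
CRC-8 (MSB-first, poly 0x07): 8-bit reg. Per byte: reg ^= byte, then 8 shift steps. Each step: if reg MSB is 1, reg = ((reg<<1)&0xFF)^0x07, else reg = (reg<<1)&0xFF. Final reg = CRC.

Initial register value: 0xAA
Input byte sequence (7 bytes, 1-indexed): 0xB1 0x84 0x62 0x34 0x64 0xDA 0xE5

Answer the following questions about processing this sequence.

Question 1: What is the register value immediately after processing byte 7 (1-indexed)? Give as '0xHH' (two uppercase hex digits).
After byte 1 (0xB1): reg=0x41
After byte 2 (0x84): reg=0x55
After byte 3 (0x62): reg=0x85
After byte 4 (0x34): reg=0x1E
After byte 5 (0x64): reg=0x61
After byte 6 (0xDA): reg=0x28
After byte 7 (0xE5): reg=0x6D

Answer: 0x6D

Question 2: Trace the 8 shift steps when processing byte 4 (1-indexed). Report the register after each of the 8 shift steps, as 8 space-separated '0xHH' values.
Answer: 0x65 0xCA 0x93 0x21 0x42 0x84 0x0F 0x1E

Derivation:
After byte 1 (0xB1): reg=0x41
After byte 2 (0x84): reg=0x55
After byte 3 (0x62): reg=0x85
Register before byte 4: 0x85
After XOR with byte 0x34: 0xB1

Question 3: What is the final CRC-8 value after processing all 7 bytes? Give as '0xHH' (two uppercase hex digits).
Answer: 0x6D

Derivation:
After byte 1 (0xB1): reg=0x41
After byte 2 (0x84): reg=0x55
After byte 3 (0x62): reg=0x85
After byte 4 (0x34): reg=0x1E
After byte 5 (0x64): reg=0x61
After byte 6 (0xDA): reg=0x28
After byte 7 (0xE5): reg=0x6D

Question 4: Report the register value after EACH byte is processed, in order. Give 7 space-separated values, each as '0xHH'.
0x41 0x55 0x85 0x1E 0x61 0x28 0x6D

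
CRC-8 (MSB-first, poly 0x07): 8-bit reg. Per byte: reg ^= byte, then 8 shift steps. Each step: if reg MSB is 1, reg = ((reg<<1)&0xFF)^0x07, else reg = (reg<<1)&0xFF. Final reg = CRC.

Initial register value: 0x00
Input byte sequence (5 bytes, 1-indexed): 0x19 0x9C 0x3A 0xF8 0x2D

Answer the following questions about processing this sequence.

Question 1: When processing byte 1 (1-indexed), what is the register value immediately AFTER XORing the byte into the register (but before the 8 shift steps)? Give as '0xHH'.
Answer: 0x19

Derivation:
Register before byte 1: 0x00
Byte 1: 0x19
0x00 XOR 0x19 = 0x19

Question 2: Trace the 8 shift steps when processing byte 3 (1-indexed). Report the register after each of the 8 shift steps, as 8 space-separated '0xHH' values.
Answer: 0x1A 0x34 0x68 0xD0 0xA7 0x49 0x92 0x23

Derivation:
After byte 1 (0x19): reg=0x4F
After byte 2 (0x9C): reg=0x37
Register before byte 3: 0x37
After XOR with byte 0x3A: 0x0D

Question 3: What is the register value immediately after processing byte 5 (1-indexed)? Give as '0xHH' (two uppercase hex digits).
After byte 1 (0x19): reg=0x4F
After byte 2 (0x9C): reg=0x37
After byte 3 (0x3A): reg=0x23
After byte 4 (0xF8): reg=0x0F
After byte 5 (0x2D): reg=0xEE

Answer: 0xEE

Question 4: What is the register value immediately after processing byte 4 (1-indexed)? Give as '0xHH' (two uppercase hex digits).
Answer: 0x0F

Derivation:
After byte 1 (0x19): reg=0x4F
After byte 2 (0x9C): reg=0x37
After byte 3 (0x3A): reg=0x23
After byte 4 (0xF8): reg=0x0F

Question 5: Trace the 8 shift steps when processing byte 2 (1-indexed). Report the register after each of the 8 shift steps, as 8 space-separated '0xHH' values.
Answer: 0xA1 0x45 0x8A 0x13 0x26 0x4C 0x98 0x37

Derivation:
After byte 1 (0x19): reg=0x4F
Register before byte 2: 0x4F
After XOR with byte 0x9C: 0xD3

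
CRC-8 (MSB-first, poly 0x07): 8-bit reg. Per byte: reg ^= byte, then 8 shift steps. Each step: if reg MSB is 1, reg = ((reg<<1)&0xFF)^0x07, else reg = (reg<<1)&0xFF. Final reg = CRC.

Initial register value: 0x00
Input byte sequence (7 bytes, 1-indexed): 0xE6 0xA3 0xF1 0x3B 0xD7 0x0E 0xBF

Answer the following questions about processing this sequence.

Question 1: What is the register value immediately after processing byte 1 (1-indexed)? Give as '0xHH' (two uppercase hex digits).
After byte 1 (0xE6): reg=0xBC

Answer: 0xBC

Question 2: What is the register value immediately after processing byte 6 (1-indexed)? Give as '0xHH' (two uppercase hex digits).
After byte 1 (0xE6): reg=0xBC
After byte 2 (0xA3): reg=0x5D
After byte 3 (0xF1): reg=0x4D
After byte 4 (0x3B): reg=0x45
After byte 5 (0xD7): reg=0xF7
After byte 6 (0x0E): reg=0xE1

Answer: 0xE1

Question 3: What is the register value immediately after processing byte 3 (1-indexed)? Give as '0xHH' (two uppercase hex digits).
Answer: 0x4D

Derivation:
After byte 1 (0xE6): reg=0xBC
After byte 2 (0xA3): reg=0x5D
After byte 3 (0xF1): reg=0x4D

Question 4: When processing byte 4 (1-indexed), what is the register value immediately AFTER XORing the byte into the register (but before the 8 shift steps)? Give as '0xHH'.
Answer: 0x76

Derivation:
Register before byte 4: 0x4D
Byte 4: 0x3B
0x4D XOR 0x3B = 0x76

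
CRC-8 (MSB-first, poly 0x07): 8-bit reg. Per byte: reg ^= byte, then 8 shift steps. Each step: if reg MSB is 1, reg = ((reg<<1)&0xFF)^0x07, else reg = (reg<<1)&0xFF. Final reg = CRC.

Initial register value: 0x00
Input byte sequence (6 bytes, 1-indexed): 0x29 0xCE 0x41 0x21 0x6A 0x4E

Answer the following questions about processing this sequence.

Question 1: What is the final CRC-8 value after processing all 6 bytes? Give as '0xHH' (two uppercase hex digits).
After byte 1 (0x29): reg=0xDF
After byte 2 (0xCE): reg=0x77
After byte 3 (0x41): reg=0x82
After byte 4 (0x21): reg=0x60
After byte 5 (0x6A): reg=0x36
After byte 6 (0x4E): reg=0x6F

Answer: 0x6F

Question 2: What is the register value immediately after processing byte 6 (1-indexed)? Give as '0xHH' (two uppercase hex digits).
Answer: 0x6F

Derivation:
After byte 1 (0x29): reg=0xDF
After byte 2 (0xCE): reg=0x77
After byte 3 (0x41): reg=0x82
After byte 4 (0x21): reg=0x60
After byte 5 (0x6A): reg=0x36
After byte 6 (0x4E): reg=0x6F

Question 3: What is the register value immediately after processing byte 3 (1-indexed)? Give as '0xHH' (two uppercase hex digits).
Answer: 0x82

Derivation:
After byte 1 (0x29): reg=0xDF
After byte 2 (0xCE): reg=0x77
After byte 3 (0x41): reg=0x82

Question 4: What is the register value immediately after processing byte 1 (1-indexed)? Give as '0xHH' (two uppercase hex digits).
After byte 1 (0x29): reg=0xDF

Answer: 0xDF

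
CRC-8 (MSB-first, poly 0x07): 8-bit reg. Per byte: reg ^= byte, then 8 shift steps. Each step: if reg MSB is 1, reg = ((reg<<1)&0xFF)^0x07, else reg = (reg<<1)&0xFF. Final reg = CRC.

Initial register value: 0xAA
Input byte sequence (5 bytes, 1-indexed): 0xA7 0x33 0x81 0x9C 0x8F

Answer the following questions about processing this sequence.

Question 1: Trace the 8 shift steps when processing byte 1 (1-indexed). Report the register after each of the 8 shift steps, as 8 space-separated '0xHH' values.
Register before byte 1: 0xAA
After XOR with byte 0xA7: 0x0D

Answer: 0x1A 0x34 0x68 0xD0 0xA7 0x49 0x92 0x23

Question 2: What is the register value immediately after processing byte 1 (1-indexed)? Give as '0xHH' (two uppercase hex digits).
After byte 1 (0xA7): reg=0x23

Answer: 0x23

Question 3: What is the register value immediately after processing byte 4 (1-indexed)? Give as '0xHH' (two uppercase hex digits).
After byte 1 (0xA7): reg=0x23
After byte 2 (0x33): reg=0x70
After byte 3 (0x81): reg=0xD9
After byte 4 (0x9C): reg=0xDC

Answer: 0xDC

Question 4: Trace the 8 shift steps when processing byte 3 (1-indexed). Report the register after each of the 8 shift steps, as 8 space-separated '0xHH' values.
Answer: 0xE5 0xCD 0x9D 0x3D 0x7A 0xF4 0xEF 0xD9

Derivation:
After byte 1 (0xA7): reg=0x23
After byte 2 (0x33): reg=0x70
Register before byte 3: 0x70
After XOR with byte 0x81: 0xF1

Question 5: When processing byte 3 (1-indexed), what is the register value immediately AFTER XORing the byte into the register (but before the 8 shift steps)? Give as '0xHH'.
Register before byte 3: 0x70
Byte 3: 0x81
0x70 XOR 0x81 = 0xF1

Answer: 0xF1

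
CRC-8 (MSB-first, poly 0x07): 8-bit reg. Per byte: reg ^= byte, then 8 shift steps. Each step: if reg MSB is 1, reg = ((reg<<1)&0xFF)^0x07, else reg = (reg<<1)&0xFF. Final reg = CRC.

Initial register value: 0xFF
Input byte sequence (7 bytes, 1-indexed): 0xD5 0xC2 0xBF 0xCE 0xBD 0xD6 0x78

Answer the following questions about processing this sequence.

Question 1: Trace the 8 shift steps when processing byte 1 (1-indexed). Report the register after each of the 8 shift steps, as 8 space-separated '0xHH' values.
Register before byte 1: 0xFF
After XOR with byte 0xD5: 0x2A

Answer: 0x54 0xA8 0x57 0xAE 0x5B 0xB6 0x6B 0xD6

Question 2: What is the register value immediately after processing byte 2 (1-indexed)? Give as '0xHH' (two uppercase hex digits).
After byte 1 (0xD5): reg=0xD6
After byte 2 (0xC2): reg=0x6C

Answer: 0x6C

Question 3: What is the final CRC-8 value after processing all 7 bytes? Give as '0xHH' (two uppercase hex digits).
Answer: 0x75

Derivation:
After byte 1 (0xD5): reg=0xD6
After byte 2 (0xC2): reg=0x6C
After byte 3 (0xBF): reg=0x37
After byte 4 (0xCE): reg=0xE1
After byte 5 (0xBD): reg=0x93
After byte 6 (0xD6): reg=0xDC
After byte 7 (0x78): reg=0x75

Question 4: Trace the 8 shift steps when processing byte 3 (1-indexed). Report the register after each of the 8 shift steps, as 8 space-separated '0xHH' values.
After byte 1 (0xD5): reg=0xD6
After byte 2 (0xC2): reg=0x6C
Register before byte 3: 0x6C
After XOR with byte 0xBF: 0xD3

Answer: 0xA1 0x45 0x8A 0x13 0x26 0x4C 0x98 0x37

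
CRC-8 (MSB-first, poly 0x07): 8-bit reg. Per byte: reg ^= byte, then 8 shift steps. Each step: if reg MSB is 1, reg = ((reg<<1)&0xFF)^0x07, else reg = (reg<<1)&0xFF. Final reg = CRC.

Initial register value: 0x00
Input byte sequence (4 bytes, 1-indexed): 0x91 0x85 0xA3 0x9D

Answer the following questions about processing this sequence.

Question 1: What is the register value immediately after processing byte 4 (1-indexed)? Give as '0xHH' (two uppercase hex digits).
Answer: 0x76

Derivation:
After byte 1 (0x91): reg=0xFE
After byte 2 (0x85): reg=0x66
After byte 3 (0xA3): reg=0x55
After byte 4 (0x9D): reg=0x76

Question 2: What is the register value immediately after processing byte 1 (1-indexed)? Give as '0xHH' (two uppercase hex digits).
Answer: 0xFE

Derivation:
After byte 1 (0x91): reg=0xFE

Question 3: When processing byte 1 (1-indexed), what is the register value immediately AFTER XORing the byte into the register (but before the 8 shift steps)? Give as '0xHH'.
Register before byte 1: 0x00
Byte 1: 0x91
0x00 XOR 0x91 = 0x91

Answer: 0x91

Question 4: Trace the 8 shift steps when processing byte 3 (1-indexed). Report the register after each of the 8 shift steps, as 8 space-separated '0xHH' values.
Answer: 0x8D 0x1D 0x3A 0x74 0xE8 0xD7 0xA9 0x55

Derivation:
After byte 1 (0x91): reg=0xFE
After byte 2 (0x85): reg=0x66
Register before byte 3: 0x66
After XOR with byte 0xA3: 0xC5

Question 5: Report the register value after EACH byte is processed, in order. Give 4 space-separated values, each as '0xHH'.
0xFE 0x66 0x55 0x76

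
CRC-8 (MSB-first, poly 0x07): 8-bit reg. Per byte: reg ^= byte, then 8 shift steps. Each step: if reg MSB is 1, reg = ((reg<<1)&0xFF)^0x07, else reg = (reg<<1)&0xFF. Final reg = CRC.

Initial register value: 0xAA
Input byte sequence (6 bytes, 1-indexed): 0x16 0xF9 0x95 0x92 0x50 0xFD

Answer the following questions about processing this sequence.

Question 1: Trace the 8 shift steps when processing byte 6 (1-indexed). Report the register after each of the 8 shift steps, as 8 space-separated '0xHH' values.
Answer: 0x34 0x68 0xD0 0xA7 0x49 0x92 0x23 0x46

Derivation:
After byte 1 (0x16): reg=0x3D
After byte 2 (0xF9): reg=0x52
After byte 3 (0x95): reg=0x5B
After byte 4 (0x92): reg=0x71
After byte 5 (0x50): reg=0xE7
Register before byte 6: 0xE7
After XOR with byte 0xFD: 0x1A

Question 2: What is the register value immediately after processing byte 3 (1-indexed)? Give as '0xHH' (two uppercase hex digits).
Answer: 0x5B

Derivation:
After byte 1 (0x16): reg=0x3D
After byte 2 (0xF9): reg=0x52
After byte 3 (0x95): reg=0x5B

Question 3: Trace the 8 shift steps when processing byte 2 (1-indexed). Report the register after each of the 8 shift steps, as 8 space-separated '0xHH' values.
Answer: 0x8F 0x19 0x32 0x64 0xC8 0x97 0x29 0x52

Derivation:
After byte 1 (0x16): reg=0x3D
Register before byte 2: 0x3D
After XOR with byte 0xF9: 0xC4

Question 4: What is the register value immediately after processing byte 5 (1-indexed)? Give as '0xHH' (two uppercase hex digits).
Answer: 0xE7

Derivation:
After byte 1 (0x16): reg=0x3D
After byte 2 (0xF9): reg=0x52
After byte 3 (0x95): reg=0x5B
After byte 4 (0x92): reg=0x71
After byte 5 (0x50): reg=0xE7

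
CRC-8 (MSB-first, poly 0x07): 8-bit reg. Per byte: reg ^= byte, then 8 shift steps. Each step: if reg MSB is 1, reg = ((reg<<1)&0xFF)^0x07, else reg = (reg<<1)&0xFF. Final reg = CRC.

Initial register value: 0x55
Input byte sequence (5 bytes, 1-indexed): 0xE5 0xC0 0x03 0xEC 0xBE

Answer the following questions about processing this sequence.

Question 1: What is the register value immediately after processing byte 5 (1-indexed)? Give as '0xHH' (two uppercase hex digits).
Answer: 0x5A

Derivation:
After byte 1 (0xE5): reg=0x19
After byte 2 (0xC0): reg=0x01
After byte 3 (0x03): reg=0x0E
After byte 4 (0xEC): reg=0xA0
After byte 5 (0xBE): reg=0x5A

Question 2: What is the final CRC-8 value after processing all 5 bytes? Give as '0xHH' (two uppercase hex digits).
Answer: 0x5A

Derivation:
After byte 1 (0xE5): reg=0x19
After byte 2 (0xC0): reg=0x01
After byte 3 (0x03): reg=0x0E
After byte 4 (0xEC): reg=0xA0
After byte 5 (0xBE): reg=0x5A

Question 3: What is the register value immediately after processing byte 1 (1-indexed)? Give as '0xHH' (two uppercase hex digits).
After byte 1 (0xE5): reg=0x19

Answer: 0x19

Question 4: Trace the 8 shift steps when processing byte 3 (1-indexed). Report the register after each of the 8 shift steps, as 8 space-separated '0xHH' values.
After byte 1 (0xE5): reg=0x19
After byte 2 (0xC0): reg=0x01
Register before byte 3: 0x01
After XOR with byte 0x03: 0x02

Answer: 0x04 0x08 0x10 0x20 0x40 0x80 0x07 0x0E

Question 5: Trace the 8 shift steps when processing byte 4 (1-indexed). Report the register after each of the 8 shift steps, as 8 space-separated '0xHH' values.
After byte 1 (0xE5): reg=0x19
After byte 2 (0xC0): reg=0x01
After byte 3 (0x03): reg=0x0E
Register before byte 4: 0x0E
After XOR with byte 0xEC: 0xE2

Answer: 0xC3 0x81 0x05 0x0A 0x14 0x28 0x50 0xA0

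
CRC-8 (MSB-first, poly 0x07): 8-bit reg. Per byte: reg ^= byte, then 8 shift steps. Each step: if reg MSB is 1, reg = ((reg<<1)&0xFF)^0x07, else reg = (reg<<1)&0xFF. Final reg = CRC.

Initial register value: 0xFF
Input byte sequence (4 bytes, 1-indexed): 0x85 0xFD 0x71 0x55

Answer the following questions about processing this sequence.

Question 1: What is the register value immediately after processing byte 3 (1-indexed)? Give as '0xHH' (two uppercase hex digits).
Answer: 0x4D

Derivation:
After byte 1 (0x85): reg=0x61
After byte 2 (0xFD): reg=0xDD
After byte 3 (0x71): reg=0x4D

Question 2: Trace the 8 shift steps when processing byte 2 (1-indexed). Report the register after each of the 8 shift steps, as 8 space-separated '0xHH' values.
Answer: 0x3F 0x7E 0xFC 0xFF 0xF9 0xF5 0xED 0xDD

Derivation:
After byte 1 (0x85): reg=0x61
Register before byte 2: 0x61
After XOR with byte 0xFD: 0x9C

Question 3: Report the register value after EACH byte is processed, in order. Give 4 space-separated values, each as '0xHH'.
0x61 0xDD 0x4D 0x48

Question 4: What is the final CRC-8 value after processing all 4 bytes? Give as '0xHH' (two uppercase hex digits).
After byte 1 (0x85): reg=0x61
After byte 2 (0xFD): reg=0xDD
After byte 3 (0x71): reg=0x4D
After byte 4 (0x55): reg=0x48

Answer: 0x48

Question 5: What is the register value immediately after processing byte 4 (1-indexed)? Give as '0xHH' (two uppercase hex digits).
After byte 1 (0x85): reg=0x61
After byte 2 (0xFD): reg=0xDD
After byte 3 (0x71): reg=0x4D
After byte 4 (0x55): reg=0x48

Answer: 0x48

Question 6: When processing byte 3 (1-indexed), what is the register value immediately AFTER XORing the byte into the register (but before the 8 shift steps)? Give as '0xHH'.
Register before byte 3: 0xDD
Byte 3: 0x71
0xDD XOR 0x71 = 0xAC

Answer: 0xAC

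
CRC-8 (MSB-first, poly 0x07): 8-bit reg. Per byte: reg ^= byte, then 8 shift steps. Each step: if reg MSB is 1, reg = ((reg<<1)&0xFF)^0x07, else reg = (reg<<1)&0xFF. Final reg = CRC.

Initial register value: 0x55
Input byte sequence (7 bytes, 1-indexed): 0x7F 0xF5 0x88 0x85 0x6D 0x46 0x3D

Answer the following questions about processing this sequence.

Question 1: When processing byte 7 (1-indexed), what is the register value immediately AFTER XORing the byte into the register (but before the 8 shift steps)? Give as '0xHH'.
Answer: 0x7C

Derivation:
Register before byte 7: 0x41
Byte 7: 0x3D
0x41 XOR 0x3D = 0x7C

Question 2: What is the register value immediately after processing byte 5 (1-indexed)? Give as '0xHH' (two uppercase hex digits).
After byte 1 (0x7F): reg=0xD6
After byte 2 (0xF5): reg=0xE9
After byte 3 (0x88): reg=0x20
After byte 4 (0x85): reg=0x72
After byte 5 (0x6D): reg=0x5D

Answer: 0x5D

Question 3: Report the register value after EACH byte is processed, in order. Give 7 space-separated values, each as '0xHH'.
0xD6 0xE9 0x20 0x72 0x5D 0x41 0x73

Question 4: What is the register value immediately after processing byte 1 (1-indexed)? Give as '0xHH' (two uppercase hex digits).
After byte 1 (0x7F): reg=0xD6

Answer: 0xD6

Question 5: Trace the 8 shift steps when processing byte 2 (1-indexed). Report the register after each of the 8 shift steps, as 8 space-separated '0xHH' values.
After byte 1 (0x7F): reg=0xD6
Register before byte 2: 0xD6
After XOR with byte 0xF5: 0x23

Answer: 0x46 0x8C 0x1F 0x3E 0x7C 0xF8 0xF7 0xE9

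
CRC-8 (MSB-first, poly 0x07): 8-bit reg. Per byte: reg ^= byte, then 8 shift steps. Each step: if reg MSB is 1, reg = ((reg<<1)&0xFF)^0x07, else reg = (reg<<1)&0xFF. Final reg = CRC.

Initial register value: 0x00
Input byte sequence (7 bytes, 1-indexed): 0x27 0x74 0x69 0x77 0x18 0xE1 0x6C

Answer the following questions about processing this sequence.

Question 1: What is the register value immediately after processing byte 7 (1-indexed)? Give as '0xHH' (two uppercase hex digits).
Answer: 0xE4

Derivation:
After byte 1 (0x27): reg=0xF5
After byte 2 (0x74): reg=0x8E
After byte 3 (0x69): reg=0xBB
After byte 4 (0x77): reg=0x6A
After byte 5 (0x18): reg=0x59
After byte 6 (0xE1): reg=0x21
After byte 7 (0x6C): reg=0xE4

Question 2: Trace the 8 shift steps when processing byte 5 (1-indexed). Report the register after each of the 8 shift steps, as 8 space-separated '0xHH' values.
Answer: 0xE4 0xCF 0x99 0x35 0x6A 0xD4 0xAF 0x59

Derivation:
After byte 1 (0x27): reg=0xF5
After byte 2 (0x74): reg=0x8E
After byte 3 (0x69): reg=0xBB
After byte 4 (0x77): reg=0x6A
Register before byte 5: 0x6A
After XOR with byte 0x18: 0x72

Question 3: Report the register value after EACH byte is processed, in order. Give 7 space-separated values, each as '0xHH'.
0xF5 0x8E 0xBB 0x6A 0x59 0x21 0xE4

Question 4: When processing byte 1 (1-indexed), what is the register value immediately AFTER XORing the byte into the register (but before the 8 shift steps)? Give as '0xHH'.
Register before byte 1: 0x00
Byte 1: 0x27
0x00 XOR 0x27 = 0x27

Answer: 0x27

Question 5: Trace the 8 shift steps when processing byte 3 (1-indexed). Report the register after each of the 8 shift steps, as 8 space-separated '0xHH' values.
After byte 1 (0x27): reg=0xF5
After byte 2 (0x74): reg=0x8E
Register before byte 3: 0x8E
After XOR with byte 0x69: 0xE7

Answer: 0xC9 0x95 0x2D 0x5A 0xB4 0x6F 0xDE 0xBB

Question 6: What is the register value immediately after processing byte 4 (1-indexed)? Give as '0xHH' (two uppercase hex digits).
After byte 1 (0x27): reg=0xF5
After byte 2 (0x74): reg=0x8E
After byte 3 (0x69): reg=0xBB
After byte 4 (0x77): reg=0x6A

Answer: 0x6A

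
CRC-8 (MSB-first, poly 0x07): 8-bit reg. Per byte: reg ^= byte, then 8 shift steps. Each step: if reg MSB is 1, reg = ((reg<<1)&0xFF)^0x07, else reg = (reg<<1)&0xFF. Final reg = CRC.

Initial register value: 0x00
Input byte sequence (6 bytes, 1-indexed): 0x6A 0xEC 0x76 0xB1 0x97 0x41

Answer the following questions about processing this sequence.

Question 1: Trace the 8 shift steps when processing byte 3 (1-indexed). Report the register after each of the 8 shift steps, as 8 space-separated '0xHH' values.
Answer: 0x11 0x22 0x44 0x88 0x17 0x2E 0x5C 0xB8

Derivation:
After byte 1 (0x6A): reg=0x11
After byte 2 (0xEC): reg=0xFD
Register before byte 3: 0xFD
After XOR with byte 0x76: 0x8B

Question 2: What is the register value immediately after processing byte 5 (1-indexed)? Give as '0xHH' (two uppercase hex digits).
After byte 1 (0x6A): reg=0x11
After byte 2 (0xEC): reg=0xFD
After byte 3 (0x76): reg=0xB8
After byte 4 (0xB1): reg=0x3F
After byte 5 (0x97): reg=0x51

Answer: 0x51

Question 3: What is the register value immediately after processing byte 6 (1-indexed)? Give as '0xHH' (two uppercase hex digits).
Answer: 0x70

Derivation:
After byte 1 (0x6A): reg=0x11
After byte 2 (0xEC): reg=0xFD
After byte 3 (0x76): reg=0xB8
After byte 4 (0xB1): reg=0x3F
After byte 5 (0x97): reg=0x51
After byte 6 (0x41): reg=0x70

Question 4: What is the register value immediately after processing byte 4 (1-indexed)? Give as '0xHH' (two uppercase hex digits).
After byte 1 (0x6A): reg=0x11
After byte 2 (0xEC): reg=0xFD
After byte 3 (0x76): reg=0xB8
After byte 4 (0xB1): reg=0x3F

Answer: 0x3F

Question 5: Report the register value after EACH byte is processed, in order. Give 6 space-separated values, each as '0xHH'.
0x11 0xFD 0xB8 0x3F 0x51 0x70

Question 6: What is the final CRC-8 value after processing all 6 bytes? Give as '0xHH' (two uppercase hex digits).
Answer: 0x70

Derivation:
After byte 1 (0x6A): reg=0x11
After byte 2 (0xEC): reg=0xFD
After byte 3 (0x76): reg=0xB8
After byte 4 (0xB1): reg=0x3F
After byte 5 (0x97): reg=0x51
After byte 6 (0x41): reg=0x70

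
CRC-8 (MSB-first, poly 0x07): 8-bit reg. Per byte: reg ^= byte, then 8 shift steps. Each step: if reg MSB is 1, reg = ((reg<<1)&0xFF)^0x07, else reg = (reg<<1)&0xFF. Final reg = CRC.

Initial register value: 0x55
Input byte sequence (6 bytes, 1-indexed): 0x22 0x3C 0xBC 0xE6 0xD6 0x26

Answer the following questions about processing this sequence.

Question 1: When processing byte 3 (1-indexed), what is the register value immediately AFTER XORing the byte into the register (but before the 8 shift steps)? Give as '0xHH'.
Answer: 0xC1

Derivation:
Register before byte 3: 0x7D
Byte 3: 0xBC
0x7D XOR 0xBC = 0xC1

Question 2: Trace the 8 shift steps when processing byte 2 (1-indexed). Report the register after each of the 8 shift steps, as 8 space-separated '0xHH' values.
Answer: 0xFC 0xFF 0xF9 0xF5 0xED 0xDD 0xBD 0x7D

Derivation:
After byte 1 (0x22): reg=0x42
Register before byte 2: 0x42
After XOR with byte 0x3C: 0x7E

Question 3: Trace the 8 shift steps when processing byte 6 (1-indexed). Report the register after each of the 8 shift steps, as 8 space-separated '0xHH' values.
Answer: 0xA5 0x4D 0x9A 0x33 0x66 0xCC 0x9F 0x39

Derivation:
After byte 1 (0x22): reg=0x42
After byte 2 (0x3C): reg=0x7D
After byte 3 (0xBC): reg=0x49
After byte 4 (0xE6): reg=0x44
After byte 5 (0xD6): reg=0xF7
Register before byte 6: 0xF7
After XOR with byte 0x26: 0xD1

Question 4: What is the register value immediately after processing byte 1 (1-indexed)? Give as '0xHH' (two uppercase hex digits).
Answer: 0x42

Derivation:
After byte 1 (0x22): reg=0x42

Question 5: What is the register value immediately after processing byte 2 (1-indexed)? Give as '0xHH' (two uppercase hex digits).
Answer: 0x7D

Derivation:
After byte 1 (0x22): reg=0x42
After byte 2 (0x3C): reg=0x7D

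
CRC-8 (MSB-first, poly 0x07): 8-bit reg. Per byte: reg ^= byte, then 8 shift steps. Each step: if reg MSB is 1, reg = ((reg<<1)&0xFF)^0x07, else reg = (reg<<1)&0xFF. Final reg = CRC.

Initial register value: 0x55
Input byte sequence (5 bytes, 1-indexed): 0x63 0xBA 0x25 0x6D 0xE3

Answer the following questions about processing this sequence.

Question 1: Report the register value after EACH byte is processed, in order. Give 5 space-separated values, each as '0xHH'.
0x82 0xA8 0xAA 0x5B 0x21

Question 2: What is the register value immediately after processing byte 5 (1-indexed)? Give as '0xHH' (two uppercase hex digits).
After byte 1 (0x63): reg=0x82
After byte 2 (0xBA): reg=0xA8
After byte 3 (0x25): reg=0xAA
After byte 4 (0x6D): reg=0x5B
After byte 5 (0xE3): reg=0x21

Answer: 0x21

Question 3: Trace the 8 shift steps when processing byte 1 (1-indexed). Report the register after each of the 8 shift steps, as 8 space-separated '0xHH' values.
Answer: 0x6C 0xD8 0xB7 0x69 0xD2 0xA3 0x41 0x82

Derivation:
Register before byte 1: 0x55
After XOR with byte 0x63: 0x36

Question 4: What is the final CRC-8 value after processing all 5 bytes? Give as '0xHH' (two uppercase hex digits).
Answer: 0x21

Derivation:
After byte 1 (0x63): reg=0x82
After byte 2 (0xBA): reg=0xA8
After byte 3 (0x25): reg=0xAA
After byte 4 (0x6D): reg=0x5B
After byte 5 (0xE3): reg=0x21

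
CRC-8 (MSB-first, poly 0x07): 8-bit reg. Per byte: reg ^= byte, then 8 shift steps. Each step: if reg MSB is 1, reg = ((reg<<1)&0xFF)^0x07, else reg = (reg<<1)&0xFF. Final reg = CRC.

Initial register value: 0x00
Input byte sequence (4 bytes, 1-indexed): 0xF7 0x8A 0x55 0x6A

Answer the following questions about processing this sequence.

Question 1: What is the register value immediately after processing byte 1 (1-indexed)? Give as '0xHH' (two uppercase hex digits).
Answer: 0xCB

Derivation:
After byte 1 (0xF7): reg=0xCB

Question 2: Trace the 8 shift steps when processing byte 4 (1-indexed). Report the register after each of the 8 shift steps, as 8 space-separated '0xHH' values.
Answer: 0x17 0x2E 0x5C 0xB8 0x77 0xEE 0xDB 0xB1

Derivation:
After byte 1 (0xF7): reg=0xCB
After byte 2 (0x8A): reg=0xC0
After byte 3 (0x55): reg=0xE2
Register before byte 4: 0xE2
After XOR with byte 0x6A: 0x88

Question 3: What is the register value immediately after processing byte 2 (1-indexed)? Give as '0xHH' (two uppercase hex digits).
After byte 1 (0xF7): reg=0xCB
After byte 2 (0x8A): reg=0xC0

Answer: 0xC0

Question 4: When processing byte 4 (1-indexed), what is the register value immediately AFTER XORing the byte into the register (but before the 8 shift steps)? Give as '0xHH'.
Answer: 0x88

Derivation:
Register before byte 4: 0xE2
Byte 4: 0x6A
0xE2 XOR 0x6A = 0x88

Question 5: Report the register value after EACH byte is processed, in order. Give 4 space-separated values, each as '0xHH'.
0xCB 0xC0 0xE2 0xB1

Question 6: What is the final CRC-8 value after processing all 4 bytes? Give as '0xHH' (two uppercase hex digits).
Answer: 0xB1

Derivation:
After byte 1 (0xF7): reg=0xCB
After byte 2 (0x8A): reg=0xC0
After byte 3 (0x55): reg=0xE2
After byte 4 (0x6A): reg=0xB1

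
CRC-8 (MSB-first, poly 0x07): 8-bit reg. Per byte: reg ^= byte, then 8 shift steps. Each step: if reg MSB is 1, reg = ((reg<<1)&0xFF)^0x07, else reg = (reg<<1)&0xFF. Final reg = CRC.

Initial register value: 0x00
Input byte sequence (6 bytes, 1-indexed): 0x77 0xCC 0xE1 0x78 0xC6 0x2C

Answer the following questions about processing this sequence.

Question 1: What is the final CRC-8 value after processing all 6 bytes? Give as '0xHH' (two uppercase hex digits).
Answer: 0xD6

Derivation:
After byte 1 (0x77): reg=0x42
After byte 2 (0xCC): reg=0xA3
After byte 3 (0xE1): reg=0xC9
After byte 4 (0x78): reg=0x1E
After byte 5 (0xC6): reg=0x06
After byte 6 (0x2C): reg=0xD6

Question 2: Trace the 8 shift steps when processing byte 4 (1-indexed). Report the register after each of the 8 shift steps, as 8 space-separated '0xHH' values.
After byte 1 (0x77): reg=0x42
After byte 2 (0xCC): reg=0xA3
After byte 3 (0xE1): reg=0xC9
Register before byte 4: 0xC9
After XOR with byte 0x78: 0xB1

Answer: 0x65 0xCA 0x93 0x21 0x42 0x84 0x0F 0x1E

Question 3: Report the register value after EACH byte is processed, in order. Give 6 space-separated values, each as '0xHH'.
0x42 0xA3 0xC9 0x1E 0x06 0xD6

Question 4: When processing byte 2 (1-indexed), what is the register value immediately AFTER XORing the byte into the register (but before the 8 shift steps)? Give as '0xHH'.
Answer: 0x8E

Derivation:
Register before byte 2: 0x42
Byte 2: 0xCC
0x42 XOR 0xCC = 0x8E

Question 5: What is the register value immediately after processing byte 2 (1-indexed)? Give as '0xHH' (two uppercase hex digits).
Answer: 0xA3

Derivation:
After byte 1 (0x77): reg=0x42
After byte 2 (0xCC): reg=0xA3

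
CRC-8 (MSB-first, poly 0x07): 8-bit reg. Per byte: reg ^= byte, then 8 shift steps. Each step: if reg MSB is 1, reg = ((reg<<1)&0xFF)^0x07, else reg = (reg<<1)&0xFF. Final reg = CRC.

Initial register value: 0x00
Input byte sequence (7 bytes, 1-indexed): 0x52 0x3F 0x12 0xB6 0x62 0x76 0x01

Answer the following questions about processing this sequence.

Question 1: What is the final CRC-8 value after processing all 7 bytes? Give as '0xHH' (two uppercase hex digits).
After byte 1 (0x52): reg=0xB9
After byte 2 (0x3F): reg=0x9B
After byte 3 (0x12): reg=0xB6
After byte 4 (0xB6): reg=0x00
After byte 5 (0x62): reg=0x29
After byte 6 (0x76): reg=0x9A
After byte 7 (0x01): reg=0xC8

Answer: 0xC8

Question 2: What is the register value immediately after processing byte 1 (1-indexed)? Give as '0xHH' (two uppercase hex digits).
After byte 1 (0x52): reg=0xB9

Answer: 0xB9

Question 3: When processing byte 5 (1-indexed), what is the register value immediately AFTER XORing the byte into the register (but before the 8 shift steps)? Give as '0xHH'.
Register before byte 5: 0x00
Byte 5: 0x62
0x00 XOR 0x62 = 0x62

Answer: 0x62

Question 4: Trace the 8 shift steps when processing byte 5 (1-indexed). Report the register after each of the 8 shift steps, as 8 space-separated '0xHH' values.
Answer: 0xC4 0x8F 0x19 0x32 0x64 0xC8 0x97 0x29

Derivation:
After byte 1 (0x52): reg=0xB9
After byte 2 (0x3F): reg=0x9B
After byte 3 (0x12): reg=0xB6
After byte 4 (0xB6): reg=0x00
Register before byte 5: 0x00
After XOR with byte 0x62: 0x62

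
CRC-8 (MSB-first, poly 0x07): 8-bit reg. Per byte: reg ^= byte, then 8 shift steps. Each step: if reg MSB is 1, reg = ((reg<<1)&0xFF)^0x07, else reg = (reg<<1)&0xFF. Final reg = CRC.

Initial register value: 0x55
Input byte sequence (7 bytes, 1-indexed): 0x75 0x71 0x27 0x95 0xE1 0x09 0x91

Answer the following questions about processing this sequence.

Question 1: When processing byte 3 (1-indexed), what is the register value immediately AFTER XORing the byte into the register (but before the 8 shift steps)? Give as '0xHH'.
Register before byte 3: 0xFE
Byte 3: 0x27
0xFE XOR 0x27 = 0xD9

Answer: 0xD9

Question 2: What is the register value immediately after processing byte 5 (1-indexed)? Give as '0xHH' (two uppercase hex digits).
Answer: 0x1C

Derivation:
After byte 1 (0x75): reg=0xE0
After byte 2 (0x71): reg=0xFE
After byte 3 (0x27): reg=0x01
After byte 4 (0x95): reg=0xE5
After byte 5 (0xE1): reg=0x1C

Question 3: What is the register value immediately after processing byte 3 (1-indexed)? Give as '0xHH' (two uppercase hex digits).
Answer: 0x01

Derivation:
After byte 1 (0x75): reg=0xE0
After byte 2 (0x71): reg=0xFE
After byte 3 (0x27): reg=0x01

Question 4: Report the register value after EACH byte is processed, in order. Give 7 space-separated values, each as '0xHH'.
0xE0 0xFE 0x01 0xE5 0x1C 0x6B 0xE8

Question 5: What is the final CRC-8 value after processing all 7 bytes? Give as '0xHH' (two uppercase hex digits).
After byte 1 (0x75): reg=0xE0
After byte 2 (0x71): reg=0xFE
After byte 3 (0x27): reg=0x01
After byte 4 (0x95): reg=0xE5
After byte 5 (0xE1): reg=0x1C
After byte 6 (0x09): reg=0x6B
After byte 7 (0x91): reg=0xE8

Answer: 0xE8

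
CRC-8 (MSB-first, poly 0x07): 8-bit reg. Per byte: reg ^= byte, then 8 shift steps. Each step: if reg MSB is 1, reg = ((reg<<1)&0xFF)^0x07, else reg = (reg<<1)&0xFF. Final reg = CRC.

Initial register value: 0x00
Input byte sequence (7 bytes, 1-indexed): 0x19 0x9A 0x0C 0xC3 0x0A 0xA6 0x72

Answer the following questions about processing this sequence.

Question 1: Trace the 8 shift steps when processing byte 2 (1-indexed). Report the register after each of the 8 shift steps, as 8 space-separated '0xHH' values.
Answer: 0xAD 0x5D 0xBA 0x73 0xE6 0xCB 0x91 0x25

Derivation:
After byte 1 (0x19): reg=0x4F
Register before byte 2: 0x4F
After XOR with byte 0x9A: 0xD5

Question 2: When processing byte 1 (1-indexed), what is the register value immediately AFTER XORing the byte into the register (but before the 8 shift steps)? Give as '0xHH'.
Answer: 0x19

Derivation:
Register before byte 1: 0x00
Byte 1: 0x19
0x00 XOR 0x19 = 0x19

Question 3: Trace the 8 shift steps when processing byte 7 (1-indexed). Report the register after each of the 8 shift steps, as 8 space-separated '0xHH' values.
Answer: 0xA1 0x45 0x8A 0x13 0x26 0x4C 0x98 0x37

Derivation:
After byte 1 (0x19): reg=0x4F
After byte 2 (0x9A): reg=0x25
After byte 3 (0x0C): reg=0xDF
After byte 4 (0xC3): reg=0x54
After byte 5 (0x0A): reg=0x9D
After byte 6 (0xA6): reg=0xA1
Register before byte 7: 0xA1
After XOR with byte 0x72: 0xD3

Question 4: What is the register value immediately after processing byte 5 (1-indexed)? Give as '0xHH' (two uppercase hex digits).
Answer: 0x9D

Derivation:
After byte 1 (0x19): reg=0x4F
After byte 2 (0x9A): reg=0x25
After byte 3 (0x0C): reg=0xDF
After byte 4 (0xC3): reg=0x54
After byte 5 (0x0A): reg=0x9D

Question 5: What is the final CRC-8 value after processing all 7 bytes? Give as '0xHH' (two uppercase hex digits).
After byte 1 (0x19): reg=0x4F
After byte 2 (0x9A): reg=0x25
After byte 3 (0x0C): reg=0xDF
After byte 4 (0xC3): reg=0x54
After byte 5 (0x0A): reg=0x9D
After byte 6 (0xA6): reg=0xA1
After byte 7 (0x72): reg=0x37

Answer: 0x37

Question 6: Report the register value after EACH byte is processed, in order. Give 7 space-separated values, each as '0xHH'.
0x4F 0x25 0xDF 0x54 0x9D 0xA1 0x37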